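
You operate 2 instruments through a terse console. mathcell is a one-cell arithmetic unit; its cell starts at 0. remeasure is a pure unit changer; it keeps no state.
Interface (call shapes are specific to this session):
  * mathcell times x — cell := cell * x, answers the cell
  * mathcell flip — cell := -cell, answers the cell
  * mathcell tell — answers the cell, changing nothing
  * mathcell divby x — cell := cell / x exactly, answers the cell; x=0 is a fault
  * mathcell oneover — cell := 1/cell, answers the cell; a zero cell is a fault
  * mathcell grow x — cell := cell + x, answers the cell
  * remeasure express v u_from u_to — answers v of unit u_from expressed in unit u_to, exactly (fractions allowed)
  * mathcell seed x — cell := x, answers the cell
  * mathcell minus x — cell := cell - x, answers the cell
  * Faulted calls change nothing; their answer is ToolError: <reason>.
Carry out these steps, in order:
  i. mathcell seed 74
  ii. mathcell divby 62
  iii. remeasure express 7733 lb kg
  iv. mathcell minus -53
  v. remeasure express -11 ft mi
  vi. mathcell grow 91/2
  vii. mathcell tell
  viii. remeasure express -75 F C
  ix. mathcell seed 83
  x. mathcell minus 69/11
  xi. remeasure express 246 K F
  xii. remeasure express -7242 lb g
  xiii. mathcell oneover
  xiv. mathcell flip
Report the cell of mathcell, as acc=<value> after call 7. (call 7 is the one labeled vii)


Do: mathcell seed[x: 74]
See: 74
Do: mathcell divby[x: 62]
See: 37/31
Do: remeasure express[v: 7733; u_from: lb; u_to: kg]
See: 350762979721/100000000
Do: mathcell minus[x: -53]
See: 1680/31
Do: remeasure express[v: -11; u_from: ft; u_to: mi]
See: -1/480
Do: mathcell grow[x: 91/2]
See: 6181/62
Do: mathcell tell[]
See: 6181/62
Do: remeasure express[v: -75; u_from: F; u_to: C]
See: -535/9
Do: mathcell seed[x: 83]
See: 83
Do: mathcell minus[x: 69/11]
See: 844/11
Do: remeasure express[v: 246; u_from: K; u_to: F]
See: -1687/100
Do: remeasure express[v: -7242; u_from: lb; u_to: g]
See: -164245797177/50000
Do: mathcell oneover[]
See: 11/844
Do: mathcell flip[]
See: -11/844

Answer: acc=6181/62


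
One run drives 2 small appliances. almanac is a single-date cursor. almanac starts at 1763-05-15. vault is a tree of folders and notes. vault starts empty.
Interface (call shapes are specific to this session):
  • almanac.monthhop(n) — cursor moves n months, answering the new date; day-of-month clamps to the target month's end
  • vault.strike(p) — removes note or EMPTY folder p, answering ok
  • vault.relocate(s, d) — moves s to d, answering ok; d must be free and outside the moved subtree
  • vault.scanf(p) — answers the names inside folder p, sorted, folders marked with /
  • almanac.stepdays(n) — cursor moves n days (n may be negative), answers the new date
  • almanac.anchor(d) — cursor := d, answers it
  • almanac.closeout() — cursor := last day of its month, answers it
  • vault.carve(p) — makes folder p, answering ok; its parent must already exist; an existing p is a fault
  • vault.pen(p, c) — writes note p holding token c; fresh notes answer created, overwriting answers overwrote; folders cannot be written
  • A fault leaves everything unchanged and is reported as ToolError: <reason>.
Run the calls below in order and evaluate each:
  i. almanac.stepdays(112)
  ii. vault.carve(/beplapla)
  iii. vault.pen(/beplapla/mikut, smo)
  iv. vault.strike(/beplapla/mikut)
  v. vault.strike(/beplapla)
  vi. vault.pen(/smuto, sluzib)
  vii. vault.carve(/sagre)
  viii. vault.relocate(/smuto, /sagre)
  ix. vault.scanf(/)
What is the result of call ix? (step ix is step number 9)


>>> stepdays n: 112
[out] 1763-09-04
>>> carve p: /beplapla
[out] ok
>>> pen p: /beplapla/mikut c: smo
[out] created
>>> strike p: /beplapla/mikut
[out] ok
>>> strike p: /beplapla
[out] ok
>>> pen p: /smuto c: sluzib
[out] created
>>> carve p: /sagre
[out] ok
>>> relocate s: /smuto d: /sagre
[out] ToolError: exists
>>> scanf p: /
[out] [sagre/, smuto]

Answer: [sagre/, smuto]


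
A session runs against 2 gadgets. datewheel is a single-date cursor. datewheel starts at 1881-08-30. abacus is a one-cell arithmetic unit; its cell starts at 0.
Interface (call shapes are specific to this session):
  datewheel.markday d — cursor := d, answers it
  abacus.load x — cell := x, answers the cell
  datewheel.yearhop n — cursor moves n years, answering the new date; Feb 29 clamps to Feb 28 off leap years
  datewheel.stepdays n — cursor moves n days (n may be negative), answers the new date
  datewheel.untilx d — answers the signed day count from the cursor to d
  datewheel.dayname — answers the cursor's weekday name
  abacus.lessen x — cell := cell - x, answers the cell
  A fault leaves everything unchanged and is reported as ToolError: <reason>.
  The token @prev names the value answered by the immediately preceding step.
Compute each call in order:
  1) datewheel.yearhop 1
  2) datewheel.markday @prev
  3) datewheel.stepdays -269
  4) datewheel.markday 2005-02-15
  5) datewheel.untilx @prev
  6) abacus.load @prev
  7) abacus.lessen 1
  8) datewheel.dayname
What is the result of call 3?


I call datewheel.yearhop using n→1, and see 1882-08-30.
I use datewheel.markday using d→@prev, which returns 1882-08-30.
I invoke datewheel.stepdays using n→-269, and get 1881-12-04.
I run datewheel.markday using d→2005-02-15, yielding 2005-02-15.
Calling datewheel.untilx using d→@prev, and get 0.
Calling abacus.load using x→@prev, and see 0.
I call abacus.lessen using x→1, which returns -1.
Invoking datewheel.dayname, which returns Tuesday.

Answer: 1881-12-04


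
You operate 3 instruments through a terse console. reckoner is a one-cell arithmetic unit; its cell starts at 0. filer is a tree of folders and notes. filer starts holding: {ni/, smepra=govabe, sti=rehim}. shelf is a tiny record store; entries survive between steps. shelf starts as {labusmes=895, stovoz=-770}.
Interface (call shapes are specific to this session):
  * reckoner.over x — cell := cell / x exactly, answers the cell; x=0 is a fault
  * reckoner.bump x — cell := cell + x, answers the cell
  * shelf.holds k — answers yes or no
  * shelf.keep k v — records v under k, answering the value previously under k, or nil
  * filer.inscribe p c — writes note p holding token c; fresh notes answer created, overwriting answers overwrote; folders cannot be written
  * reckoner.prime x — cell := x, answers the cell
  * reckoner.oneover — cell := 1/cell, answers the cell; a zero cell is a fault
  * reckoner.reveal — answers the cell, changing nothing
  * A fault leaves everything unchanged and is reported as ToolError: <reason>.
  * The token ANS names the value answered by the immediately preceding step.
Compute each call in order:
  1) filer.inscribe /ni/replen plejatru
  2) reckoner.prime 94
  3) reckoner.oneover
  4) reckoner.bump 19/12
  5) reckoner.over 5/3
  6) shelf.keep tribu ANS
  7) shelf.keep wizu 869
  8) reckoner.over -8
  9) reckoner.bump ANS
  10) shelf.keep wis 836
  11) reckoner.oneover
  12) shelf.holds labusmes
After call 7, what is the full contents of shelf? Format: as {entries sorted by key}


==> filer.inscribe(p→/ni/replen, c→plejatru)
<== created
==> reckoner.prime(x→94)
<== 94
==> reckoner.oneover()
<== 1/94
==> reckoner.bump(x→19/12)
<== 899/564
==> reckoner.over(x→5/3)
<== 899/940
==> shelf.keep(k→tribu, v→ANS)
<== nil
==> shelf.keep(k→wizu, v→869)
<== nil
==> reckoner.over(x→-8)
<== -899/7520
==> reckoner.bump(x→ANS)
<== -899/3760
==> shelf.keep(k→wis, v→836)
<== nil
==> reckoner.oneover()
<== -3760/899
==> shelf.holds(k→labusmes)
<== yes

Answer: {labusmes=895, stovoz=-770, tribu=899/940, wizu=869}


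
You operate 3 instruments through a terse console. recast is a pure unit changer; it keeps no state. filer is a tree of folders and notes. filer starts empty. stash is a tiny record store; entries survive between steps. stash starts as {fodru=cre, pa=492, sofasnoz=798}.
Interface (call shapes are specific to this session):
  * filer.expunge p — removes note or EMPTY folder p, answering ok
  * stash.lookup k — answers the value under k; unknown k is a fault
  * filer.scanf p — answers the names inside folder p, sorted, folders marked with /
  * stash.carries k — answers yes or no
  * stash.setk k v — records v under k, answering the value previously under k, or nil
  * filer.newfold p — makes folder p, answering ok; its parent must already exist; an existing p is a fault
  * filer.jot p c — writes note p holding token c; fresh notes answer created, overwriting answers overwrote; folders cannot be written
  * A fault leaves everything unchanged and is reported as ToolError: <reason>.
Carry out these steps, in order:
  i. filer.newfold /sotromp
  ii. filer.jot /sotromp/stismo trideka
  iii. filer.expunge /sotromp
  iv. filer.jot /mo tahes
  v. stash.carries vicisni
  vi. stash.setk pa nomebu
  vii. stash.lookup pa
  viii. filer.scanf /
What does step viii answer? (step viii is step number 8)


Answer: [mo, sotromp/]

Derivation:
> newfold p: /sotromp
= ok
> jot p: /sotromp/stismo c: trideka
= created
> expunge p: /sotromp
= ToolError: not empty
> jot p: /mo c: tahes
= created
> carries k: vicisni
= no
> setk k: pa v: nomebu
= 492
> lookup k: pa
= nomebu
> scanf p: /
= [mo, sotromp/]


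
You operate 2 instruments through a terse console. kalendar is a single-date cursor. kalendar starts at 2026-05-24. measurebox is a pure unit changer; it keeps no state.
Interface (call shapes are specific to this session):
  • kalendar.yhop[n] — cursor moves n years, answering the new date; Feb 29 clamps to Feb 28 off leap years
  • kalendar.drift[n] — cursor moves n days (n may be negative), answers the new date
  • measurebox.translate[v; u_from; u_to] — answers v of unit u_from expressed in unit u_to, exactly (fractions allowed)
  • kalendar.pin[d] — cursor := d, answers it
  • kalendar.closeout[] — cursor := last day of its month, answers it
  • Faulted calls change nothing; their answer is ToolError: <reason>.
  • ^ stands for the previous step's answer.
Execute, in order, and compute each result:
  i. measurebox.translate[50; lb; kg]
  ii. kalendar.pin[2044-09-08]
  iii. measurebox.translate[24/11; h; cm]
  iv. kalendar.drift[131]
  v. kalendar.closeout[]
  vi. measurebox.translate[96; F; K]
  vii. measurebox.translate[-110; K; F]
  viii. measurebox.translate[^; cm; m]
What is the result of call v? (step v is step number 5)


Answer: 2045-01-31

Derivation:
# 1. measurebox.translate(v: 50, u_from: lb, u_to: kg) == 45359237/2000000
# 2. kalendar.pin(d: 2044-09-08) == 2044-09-08
# 3. measurebox.translate(v: 24/11, u_from: h, u_to: cm) == ToolError: incompatible units
# 4. kalendar.drift(n: 131) == 2045-01-17
# 5. kalendar.closeout() == 2045-01-31
# 6. measurebox.translate(v: 96, u_from: F, u_to: K) == 55567/180
# 7. measurebox.translate(v: -110, u_from: K, u_to: F) == -65767/100
# 8. measurebox.translate(v: ^, u_from: cm, u_to: m) == -65767/10000


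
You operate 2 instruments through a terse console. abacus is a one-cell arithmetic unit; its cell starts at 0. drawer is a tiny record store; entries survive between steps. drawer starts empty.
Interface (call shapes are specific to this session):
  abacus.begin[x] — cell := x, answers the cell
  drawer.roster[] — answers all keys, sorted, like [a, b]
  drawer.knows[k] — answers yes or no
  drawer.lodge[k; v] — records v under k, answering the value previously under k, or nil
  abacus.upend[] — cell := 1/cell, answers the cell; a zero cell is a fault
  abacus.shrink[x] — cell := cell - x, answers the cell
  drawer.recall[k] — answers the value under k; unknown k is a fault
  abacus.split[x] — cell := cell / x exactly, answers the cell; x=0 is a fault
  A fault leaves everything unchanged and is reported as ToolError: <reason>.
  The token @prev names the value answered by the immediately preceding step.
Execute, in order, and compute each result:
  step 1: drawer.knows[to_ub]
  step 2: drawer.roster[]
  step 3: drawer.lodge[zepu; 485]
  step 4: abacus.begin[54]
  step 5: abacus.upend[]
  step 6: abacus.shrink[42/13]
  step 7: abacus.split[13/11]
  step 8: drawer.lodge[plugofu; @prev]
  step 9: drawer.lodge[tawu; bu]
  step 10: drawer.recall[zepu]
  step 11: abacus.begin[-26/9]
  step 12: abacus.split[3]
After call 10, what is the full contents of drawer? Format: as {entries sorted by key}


==> drawer.knows(k=to_ub)
<== no
==> drawer.roster()
<== []
==> drawer.lodge(k=zepu, v=485)
<== nil
==> abacus.begin(x=54)
<== 54
==> abacus.upend()
<== 1/54
==> abacus.shrink(x=42/13)
<== -2255/702
==> abacus.split(x=13/11)
<== -24805/9126
==> drawer.lodge(k=plugofu, v=@prev)
<== nil
==> drawer.lodge(k=tawu, v=bu)
<== nil
==> drawer.recall(k=zepu)
<== 485
==> abacus.begin(x=-26/9)
<== -26/9
==> abacus.split(x=3)
<== -26/27

Answer: {plugofu=-24805/9126, tawu=bu, zepu=485}


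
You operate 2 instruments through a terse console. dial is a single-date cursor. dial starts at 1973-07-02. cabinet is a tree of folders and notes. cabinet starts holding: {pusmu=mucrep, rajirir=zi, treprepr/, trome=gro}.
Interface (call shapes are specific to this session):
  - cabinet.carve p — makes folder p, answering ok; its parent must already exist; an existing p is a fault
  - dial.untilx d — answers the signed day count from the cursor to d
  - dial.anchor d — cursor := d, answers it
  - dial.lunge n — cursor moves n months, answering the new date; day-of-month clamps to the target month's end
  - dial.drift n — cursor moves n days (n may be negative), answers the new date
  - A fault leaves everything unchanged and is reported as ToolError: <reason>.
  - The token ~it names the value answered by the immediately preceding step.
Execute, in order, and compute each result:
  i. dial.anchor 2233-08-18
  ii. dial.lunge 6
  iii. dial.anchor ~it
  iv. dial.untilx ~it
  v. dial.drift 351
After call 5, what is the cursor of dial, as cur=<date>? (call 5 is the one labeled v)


% 1. anchor(d: 2233-08-18) => 2233-08-18
% 2. lunge(n: 6) => 2234-02-18
% 3. anchor(d: ~it) => 2234-02-18
% 4. untilx(d: ~it) => 0
% 5. drift(n: 351) => 2235-02-04

Answer: cur=2235-02-04


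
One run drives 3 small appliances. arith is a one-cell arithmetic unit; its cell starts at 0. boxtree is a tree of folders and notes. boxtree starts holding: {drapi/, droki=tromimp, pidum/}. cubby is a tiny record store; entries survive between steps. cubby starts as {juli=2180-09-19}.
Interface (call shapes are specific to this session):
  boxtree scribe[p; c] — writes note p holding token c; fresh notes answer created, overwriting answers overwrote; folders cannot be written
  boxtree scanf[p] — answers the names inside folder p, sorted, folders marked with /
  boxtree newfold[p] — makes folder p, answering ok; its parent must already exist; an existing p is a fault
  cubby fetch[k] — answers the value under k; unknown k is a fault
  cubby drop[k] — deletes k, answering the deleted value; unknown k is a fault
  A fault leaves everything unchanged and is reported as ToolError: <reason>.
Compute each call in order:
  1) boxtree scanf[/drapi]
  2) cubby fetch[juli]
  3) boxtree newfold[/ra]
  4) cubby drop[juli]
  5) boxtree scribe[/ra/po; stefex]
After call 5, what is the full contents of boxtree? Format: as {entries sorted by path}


~$ boxtree scanf p: /drapi
:: []
~$ cubby fetch k: juli
:: 2180-09-19
~$ boxtree newfold p: /ra
:: ok
~$ cubby drop k: juli
:: 2180-09-19
~$ boxtree scribe p: /ra/po c: stefex
:: created

Answer: {drapi/, droki=tromimp, pidum/, ra/, ra/po=stefex}


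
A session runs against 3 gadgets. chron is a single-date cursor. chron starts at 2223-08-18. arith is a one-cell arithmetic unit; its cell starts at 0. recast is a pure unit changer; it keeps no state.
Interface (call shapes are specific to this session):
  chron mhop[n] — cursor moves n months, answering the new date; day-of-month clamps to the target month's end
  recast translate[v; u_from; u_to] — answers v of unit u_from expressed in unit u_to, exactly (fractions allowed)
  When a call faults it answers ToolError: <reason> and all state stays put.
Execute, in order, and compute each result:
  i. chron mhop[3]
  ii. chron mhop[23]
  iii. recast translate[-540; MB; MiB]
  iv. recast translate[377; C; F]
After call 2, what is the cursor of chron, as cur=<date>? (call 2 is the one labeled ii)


Using chron mhop(3), which returns 2223-11-18.
I invoke chron mhop(23), → 2225-10-18.
I run recast translate(-540, MB, MiB), giving -2109375/4096.
Then recast translate(377, C, F), → 3553/5.

Answer: cur=2225-10-18


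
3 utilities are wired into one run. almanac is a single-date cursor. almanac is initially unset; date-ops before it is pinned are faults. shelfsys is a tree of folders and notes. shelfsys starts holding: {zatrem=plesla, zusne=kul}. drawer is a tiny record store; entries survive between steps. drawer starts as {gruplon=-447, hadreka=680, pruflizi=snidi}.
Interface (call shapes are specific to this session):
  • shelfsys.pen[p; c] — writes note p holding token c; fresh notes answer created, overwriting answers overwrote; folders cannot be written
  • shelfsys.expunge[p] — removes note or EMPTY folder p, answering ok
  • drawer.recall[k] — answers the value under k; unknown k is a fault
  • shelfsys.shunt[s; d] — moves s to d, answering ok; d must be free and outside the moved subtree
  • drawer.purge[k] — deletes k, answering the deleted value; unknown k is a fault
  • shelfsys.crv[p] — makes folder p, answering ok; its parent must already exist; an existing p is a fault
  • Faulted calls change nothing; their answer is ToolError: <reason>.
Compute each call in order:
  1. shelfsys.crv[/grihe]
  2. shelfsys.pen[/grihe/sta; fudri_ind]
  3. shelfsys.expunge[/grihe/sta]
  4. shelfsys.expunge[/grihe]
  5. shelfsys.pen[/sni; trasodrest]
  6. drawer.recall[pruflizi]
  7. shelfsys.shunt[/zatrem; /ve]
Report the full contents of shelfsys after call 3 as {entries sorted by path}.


Invoking shelfsys.crv using p=/grihe, and get ok.
Using shelfsys.pen using p=/grihe/sta, c=fudri_ind, and observe created.
Next I call shelfsys.expunge using p=/grihe/sta, which returns ok.
I use shelfsys.expunge using p=/grihe, which returns ok.
Then shelfsys.pen using p=/sni, c=trasodrest, — result: created.
I call drawer.recall using k=pruflizi, and get snidi.
Invoking shelfsys.shunt using s=/zatrem, d=/ve, → ok.

Answer: {grihe/, zatrem=plesla, zusne=kul}


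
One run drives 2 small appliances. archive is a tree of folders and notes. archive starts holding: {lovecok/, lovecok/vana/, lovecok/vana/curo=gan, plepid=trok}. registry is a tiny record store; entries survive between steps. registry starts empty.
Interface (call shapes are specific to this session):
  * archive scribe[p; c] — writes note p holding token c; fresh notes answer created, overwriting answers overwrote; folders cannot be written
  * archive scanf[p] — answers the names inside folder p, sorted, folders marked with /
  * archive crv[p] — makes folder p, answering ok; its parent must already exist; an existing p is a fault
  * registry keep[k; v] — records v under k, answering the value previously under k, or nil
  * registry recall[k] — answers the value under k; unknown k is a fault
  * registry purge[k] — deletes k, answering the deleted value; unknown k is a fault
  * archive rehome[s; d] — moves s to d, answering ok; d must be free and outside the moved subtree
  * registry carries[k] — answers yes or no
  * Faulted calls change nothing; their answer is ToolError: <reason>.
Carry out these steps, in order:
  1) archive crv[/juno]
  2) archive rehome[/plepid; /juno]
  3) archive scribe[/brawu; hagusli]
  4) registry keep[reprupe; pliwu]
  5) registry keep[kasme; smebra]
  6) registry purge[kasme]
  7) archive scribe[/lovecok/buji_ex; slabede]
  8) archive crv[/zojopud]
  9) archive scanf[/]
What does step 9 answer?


-- 1. archive crv(p='/juno') : ok
-- 2. archive rehome(s='/plepid', d='/juno') : ToolError: exists
-- 3. archive scribe(p='/brawu', c='hagusli') : created
-- 4. registry keep(k='reprupe', v='pliwu') : nil
-- 5. registry keep(k='kasme', v='smebra') : nil
-- 6. registry purge(k='kasme') : smebra
-- 7. archive scribe(p='/lovecok/buji_ex', c='slabede') : created
-- 8. archive crv(p='/zojopud') : ok
-- 9. archive scanf(p='/') : [brawu, juno/, lovecok/, plepid, zojopud/]

Answer: [brawu, juno/, lovecok/, plepid, zojopud/]


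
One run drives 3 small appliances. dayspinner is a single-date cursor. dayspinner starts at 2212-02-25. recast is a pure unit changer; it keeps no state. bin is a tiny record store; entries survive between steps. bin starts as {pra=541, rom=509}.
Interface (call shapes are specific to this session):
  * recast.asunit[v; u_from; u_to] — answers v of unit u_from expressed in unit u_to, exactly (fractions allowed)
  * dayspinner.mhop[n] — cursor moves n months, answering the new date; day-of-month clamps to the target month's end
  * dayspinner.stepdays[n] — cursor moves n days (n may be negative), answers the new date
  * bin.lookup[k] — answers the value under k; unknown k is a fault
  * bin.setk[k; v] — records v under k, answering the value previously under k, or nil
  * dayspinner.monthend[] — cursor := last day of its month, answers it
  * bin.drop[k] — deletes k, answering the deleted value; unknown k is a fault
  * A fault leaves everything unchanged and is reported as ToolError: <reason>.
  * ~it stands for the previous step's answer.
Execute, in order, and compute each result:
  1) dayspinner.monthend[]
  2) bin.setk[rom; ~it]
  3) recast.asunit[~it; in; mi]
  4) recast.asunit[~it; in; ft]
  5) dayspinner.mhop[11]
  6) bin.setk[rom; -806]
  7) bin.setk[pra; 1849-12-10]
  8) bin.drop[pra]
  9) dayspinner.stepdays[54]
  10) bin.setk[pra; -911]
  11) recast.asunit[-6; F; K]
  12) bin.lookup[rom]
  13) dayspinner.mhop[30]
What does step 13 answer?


>> dayspinner.monthend()
<< 2212-02-29
>> bin.setk(k='rom', v='~it')
<< 509
>> recast.asunit(v='~it', u_from='in', u_to='mi')
<< 509/63360
>> recast.asunit(v='~it', u_from='in', u_to='ft')
<< 509/760320
>> dayspinner.mhop(n='11')
<< 2213-01-29
>> bin.setk(k='rom', v='-806')
<< 2212-02-29
>> bin.setk(k='pra', v='1849-12-10')
<< 541
>> bin.drop(k='pra')
<< 1849-12-10
>> dayspinner.stepdays(n='54')
<< 2213-03-24
>> bin.setk(k='pra', v='-911')
<< nil
>> recast.asunit(v='-6', u_from='F', u_to='K')
<< 45367/180
>> bin.lookup(k='rom')
<< -806
>> dayspinner.mhop(n='30')
<< 2215-09-24

Answer: 2215-09-24


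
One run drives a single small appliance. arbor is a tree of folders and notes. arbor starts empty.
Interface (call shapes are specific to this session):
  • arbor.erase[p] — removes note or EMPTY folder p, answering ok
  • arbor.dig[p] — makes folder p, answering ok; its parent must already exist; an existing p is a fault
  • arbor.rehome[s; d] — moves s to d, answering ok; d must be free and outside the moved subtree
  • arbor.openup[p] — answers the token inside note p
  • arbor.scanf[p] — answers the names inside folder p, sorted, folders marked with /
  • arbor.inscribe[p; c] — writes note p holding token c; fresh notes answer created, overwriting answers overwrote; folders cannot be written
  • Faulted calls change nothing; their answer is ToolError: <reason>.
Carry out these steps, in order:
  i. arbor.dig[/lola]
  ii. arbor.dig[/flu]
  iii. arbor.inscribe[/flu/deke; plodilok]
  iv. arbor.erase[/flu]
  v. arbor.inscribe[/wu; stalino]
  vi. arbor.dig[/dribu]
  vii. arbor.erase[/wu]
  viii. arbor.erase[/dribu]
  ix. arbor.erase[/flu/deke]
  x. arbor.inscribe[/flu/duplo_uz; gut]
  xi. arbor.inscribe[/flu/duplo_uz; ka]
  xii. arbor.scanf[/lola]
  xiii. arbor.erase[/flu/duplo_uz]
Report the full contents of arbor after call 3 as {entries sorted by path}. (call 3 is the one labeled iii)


// 1. dig(/lola) ~> ok
// 2. dig(/flu) ~> ok
// 3. inscribe(/flu/deke, plodilok) ~> created
// 4. erase(/flu) ~> ToolError: not empty
// 5. inscribe(/wu, stalino) ~> created
// 6. dig(/dribu) ~> ok
// 7. erase(/wu) ~> ok
// 8. erase(/dribu) ~> ok
// 9. erase(/flu/deke) ~> ok
// 10. inscribe(/flu/duplo_uz, gut) ~> created
// 11. inscribe(/flu/duplo_uz, ka) ~> overwrote
// 12. scanf(/lola) ~> []
// 13. erase(/flu/duplo_uz) ~> ok

Answer: {flu/, flu/deke=plodilok, lola/}


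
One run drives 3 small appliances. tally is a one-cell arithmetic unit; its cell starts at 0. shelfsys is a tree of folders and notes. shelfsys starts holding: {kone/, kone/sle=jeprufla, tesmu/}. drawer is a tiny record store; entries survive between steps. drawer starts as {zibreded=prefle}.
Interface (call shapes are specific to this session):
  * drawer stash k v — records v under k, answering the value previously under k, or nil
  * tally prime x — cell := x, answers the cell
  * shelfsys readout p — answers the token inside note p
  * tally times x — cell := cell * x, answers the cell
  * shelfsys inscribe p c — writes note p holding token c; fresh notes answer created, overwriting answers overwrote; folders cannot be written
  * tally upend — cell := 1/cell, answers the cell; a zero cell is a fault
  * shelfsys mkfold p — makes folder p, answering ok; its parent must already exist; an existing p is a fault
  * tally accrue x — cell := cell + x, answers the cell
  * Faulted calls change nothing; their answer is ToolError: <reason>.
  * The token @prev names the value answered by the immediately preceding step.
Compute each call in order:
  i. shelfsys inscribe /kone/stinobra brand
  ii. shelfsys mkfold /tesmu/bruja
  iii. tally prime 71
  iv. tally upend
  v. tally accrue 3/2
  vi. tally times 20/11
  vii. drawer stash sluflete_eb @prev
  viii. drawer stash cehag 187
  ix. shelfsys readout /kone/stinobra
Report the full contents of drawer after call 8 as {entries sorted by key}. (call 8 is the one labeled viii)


! 1. shelfsys inscribe(p→/kone/stinobra, c→brand) ~> created
! 2. shelfsys mkfold(p→/tesmu/bruja) ~> ok
! 3. tally prime(x→71) ~> 71
! 4. tally upend() ~> 1/71
! 5. tally accrue(x→3/2) ~> 215/142
! 6. tally times(x→20/11) ~> 2150/781
! 7. drawer stash(k→sluflete_eb, v→@prev) ~> nil
! 8. drawer stash(k→cehag, v→187) ~> nil
! 9. shelfsys readout(p→/kone/stinobra) ~> brand

Answer: {cehag=187, sluflete_eb=2150/781, zibreded=prefle}


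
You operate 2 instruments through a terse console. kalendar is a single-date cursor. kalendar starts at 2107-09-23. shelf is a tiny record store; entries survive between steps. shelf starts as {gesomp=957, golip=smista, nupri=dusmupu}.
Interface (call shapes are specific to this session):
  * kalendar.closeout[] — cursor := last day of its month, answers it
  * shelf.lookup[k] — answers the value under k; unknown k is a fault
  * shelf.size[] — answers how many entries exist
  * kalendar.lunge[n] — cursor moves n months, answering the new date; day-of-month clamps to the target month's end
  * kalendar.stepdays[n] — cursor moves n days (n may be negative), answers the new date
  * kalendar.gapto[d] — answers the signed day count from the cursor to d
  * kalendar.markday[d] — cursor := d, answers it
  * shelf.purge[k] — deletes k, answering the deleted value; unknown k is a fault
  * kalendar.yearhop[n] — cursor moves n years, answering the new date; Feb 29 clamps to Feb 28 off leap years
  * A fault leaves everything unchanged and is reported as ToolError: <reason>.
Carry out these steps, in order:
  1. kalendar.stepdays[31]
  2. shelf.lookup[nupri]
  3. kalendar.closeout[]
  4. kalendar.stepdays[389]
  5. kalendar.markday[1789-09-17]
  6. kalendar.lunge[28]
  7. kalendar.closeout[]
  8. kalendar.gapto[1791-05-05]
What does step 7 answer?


Answer: 1792-01-31

Derivation:
Now I run stepdays passing n→31, and observe 2107-10-24.
Next I call lookup passing k→nupri, → dusmupu.
I invoke closeout(): 2107-10-31.
I invoke stepdays passing n→389, which returns 2108-11-23.
I call markday passing d→1789-09-17, yielding 1789-09-17.
Calling lunge passing n→28, and observe 1792-01-17.
I use closeout(), and see 1792-01-31.
Then gapto passing d→1791-05-05, and get -271.


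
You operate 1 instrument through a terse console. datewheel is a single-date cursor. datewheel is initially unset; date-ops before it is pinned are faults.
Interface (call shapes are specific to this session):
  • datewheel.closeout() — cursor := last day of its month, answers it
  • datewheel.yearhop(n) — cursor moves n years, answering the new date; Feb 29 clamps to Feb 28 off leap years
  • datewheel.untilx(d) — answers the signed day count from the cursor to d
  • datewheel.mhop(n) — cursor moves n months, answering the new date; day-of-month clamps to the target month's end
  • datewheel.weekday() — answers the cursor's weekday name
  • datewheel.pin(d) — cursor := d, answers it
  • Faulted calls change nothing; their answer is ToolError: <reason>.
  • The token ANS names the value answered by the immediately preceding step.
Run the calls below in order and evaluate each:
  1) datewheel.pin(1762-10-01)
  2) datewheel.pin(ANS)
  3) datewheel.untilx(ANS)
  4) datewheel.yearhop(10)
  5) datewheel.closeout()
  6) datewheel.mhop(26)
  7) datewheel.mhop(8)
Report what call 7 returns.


Invoking datewheel.pin using 1762-10-01, which returns 1762-10-01.
Invoking datewheel.pin using ANS, giving 1762-10-01.
I invoke datewheel.untilx using ANS, — result: 0.
Now I run datewheel.yearhop using 10, giving 1772-10-01.
Invoking datewheel.closeout(), and observe 1772-10-31.
Next I call datewheel.mhop using 26, which returns 1774-12-31.
Using datewheel.mhop using 8, and get 1775-08-31.

Answer: 1775-08-31


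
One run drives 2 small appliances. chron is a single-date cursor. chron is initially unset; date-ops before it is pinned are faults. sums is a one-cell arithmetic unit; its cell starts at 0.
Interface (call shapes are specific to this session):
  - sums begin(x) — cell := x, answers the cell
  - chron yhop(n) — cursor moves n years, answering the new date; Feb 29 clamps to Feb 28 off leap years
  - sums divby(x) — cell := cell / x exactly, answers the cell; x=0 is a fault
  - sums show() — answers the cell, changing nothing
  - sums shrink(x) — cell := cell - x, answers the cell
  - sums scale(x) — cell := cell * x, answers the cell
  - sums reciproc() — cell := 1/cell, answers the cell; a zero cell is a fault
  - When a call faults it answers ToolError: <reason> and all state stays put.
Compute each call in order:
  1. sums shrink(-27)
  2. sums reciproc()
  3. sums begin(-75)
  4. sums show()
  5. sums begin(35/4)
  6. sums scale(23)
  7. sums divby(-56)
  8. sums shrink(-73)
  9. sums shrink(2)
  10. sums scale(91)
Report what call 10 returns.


-- 1. sums shrink(-27) ~> 27
-- 2. sums reciproc() ~> 1/27
-- 3. sums begin(-75) ~> -75
-- 4. sums show() ~> -75
-- 5. sums begin(35/4) ~> 35/4
-- 6. sums scale(23) ~> 805/4
-- 7. sums divby(-56) ~> -115/32
-- 8. sums shrink(-73) ~> 2221/32
-- 9. sums shrink(2) ~> 2157/32
-- 10. sums scale(91) ~> 196287/32

Answer: 196287/32


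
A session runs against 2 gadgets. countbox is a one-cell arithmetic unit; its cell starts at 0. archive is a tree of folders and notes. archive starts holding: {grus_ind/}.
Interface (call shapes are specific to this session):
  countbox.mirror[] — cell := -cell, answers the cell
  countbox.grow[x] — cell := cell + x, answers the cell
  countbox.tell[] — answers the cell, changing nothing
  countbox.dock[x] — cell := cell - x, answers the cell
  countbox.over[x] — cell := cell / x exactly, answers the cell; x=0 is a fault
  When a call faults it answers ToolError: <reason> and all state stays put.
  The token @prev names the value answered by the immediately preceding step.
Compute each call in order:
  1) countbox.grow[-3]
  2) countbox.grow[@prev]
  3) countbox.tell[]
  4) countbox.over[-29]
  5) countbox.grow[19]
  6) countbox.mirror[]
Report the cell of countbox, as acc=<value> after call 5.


Answer: acc=557/29

Derivation:
Act: countbox.grow[x=-3]
Obs: -3
Act: countbox.grow[x=@prev]
Obs: -6
Act: countbox.tell[]
Obs: -6
Act: countbox.over[x=-29]
Obs: 6/29
Act: countbox.grow[x=19]
Obs: 557/29
Act: countbox.mirror[]
Obs: -557/29


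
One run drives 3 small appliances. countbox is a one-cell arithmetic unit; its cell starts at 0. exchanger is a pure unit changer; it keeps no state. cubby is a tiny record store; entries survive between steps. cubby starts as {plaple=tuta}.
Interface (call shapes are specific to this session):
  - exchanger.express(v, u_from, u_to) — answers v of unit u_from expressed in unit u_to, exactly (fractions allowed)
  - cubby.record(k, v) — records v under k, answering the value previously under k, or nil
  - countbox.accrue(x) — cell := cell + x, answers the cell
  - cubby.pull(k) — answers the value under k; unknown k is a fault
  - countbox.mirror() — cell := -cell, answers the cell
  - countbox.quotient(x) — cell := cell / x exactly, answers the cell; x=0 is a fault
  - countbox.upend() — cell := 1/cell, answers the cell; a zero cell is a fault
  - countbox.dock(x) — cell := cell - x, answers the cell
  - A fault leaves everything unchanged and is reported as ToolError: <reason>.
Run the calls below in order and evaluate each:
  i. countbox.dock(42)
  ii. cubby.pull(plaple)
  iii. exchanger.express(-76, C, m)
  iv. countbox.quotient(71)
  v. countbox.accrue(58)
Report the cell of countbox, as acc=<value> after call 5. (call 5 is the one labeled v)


Answer: acc=4076/71

Derivation:
~$ dock 42
:: -42
~$ pull plaple
:: tuta
~$ express -76 C m
:: ToolError: incompatible units
~$ quotient 71
:: -42/71
~$ accrue 58
:: 4076/71


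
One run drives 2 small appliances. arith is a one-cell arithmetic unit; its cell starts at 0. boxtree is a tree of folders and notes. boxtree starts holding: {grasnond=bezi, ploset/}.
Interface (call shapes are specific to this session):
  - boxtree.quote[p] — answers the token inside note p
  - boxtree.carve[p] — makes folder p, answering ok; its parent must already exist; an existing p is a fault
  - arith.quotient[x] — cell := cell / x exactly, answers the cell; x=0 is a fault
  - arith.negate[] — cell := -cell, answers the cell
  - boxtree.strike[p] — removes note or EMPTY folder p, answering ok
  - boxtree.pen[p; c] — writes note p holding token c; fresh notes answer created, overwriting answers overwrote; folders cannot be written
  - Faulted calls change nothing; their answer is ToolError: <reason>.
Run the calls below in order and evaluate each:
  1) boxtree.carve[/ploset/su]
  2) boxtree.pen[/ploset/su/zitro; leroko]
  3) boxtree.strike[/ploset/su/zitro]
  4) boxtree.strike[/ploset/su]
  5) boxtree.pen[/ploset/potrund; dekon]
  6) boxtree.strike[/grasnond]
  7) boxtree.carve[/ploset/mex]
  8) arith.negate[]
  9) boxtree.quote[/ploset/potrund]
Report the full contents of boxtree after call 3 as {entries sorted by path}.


Answer: {grasnond=bezi, ploset/, ploset/su/}

Derivation:
$ boxtree.carve p: /ploset/su
:: ok
$ boxtree.pen p: /ploset/su/zitro c: leroko
:: created
$ boxtree.strike p: /ploset/su/zitro
:: ok
$ boxtree.strike p: /ploset/su
:: ok
$ boxtree.pen p: /ploset/potrund c: dekon
:: created
$ boxtree.strike p: /grasnond
:: ok
$ boxtree.carve p: /ploset/mex
:: ok
$ arith.negate
:: 0
$ boxtree.quote p: /ploset/potrund
:: dekon


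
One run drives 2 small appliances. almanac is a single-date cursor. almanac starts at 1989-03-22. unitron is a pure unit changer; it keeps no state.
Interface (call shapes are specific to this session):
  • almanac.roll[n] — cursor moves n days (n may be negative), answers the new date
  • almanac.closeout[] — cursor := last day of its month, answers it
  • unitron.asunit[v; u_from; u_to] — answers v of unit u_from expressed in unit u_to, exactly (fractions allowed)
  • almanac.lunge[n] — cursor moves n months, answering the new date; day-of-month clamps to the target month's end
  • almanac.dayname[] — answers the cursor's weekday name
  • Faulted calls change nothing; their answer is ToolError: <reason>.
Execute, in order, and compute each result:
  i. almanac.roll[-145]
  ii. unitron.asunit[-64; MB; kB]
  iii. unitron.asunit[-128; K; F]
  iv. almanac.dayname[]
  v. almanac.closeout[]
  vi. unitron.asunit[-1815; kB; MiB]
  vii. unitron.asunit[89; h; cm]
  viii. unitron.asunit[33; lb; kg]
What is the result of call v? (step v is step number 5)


Answer: 1988-10-31

Derivation:
Act: almanac.roll[-145]
Obs: 1988-10-28
Act: unitron.asunit[-64; MB; kB]
Obs: -64000
Act: unitron.asunit[-128; K; F]
Obs: -69007/100
Act: almanac.dayname[]
Obs: Friday
Act: almanac.closeout[]
Obs: 1988-10-31
Act: unitron.asunit[-1815; kB; MiB]
Obs: -226875/131072
Act: unitron.asunit[89; h; cm]
Obs: ToolError: incompatible units
Act: unitron.asunit[33; lb; kg]
Obs: 1496854821/100000000


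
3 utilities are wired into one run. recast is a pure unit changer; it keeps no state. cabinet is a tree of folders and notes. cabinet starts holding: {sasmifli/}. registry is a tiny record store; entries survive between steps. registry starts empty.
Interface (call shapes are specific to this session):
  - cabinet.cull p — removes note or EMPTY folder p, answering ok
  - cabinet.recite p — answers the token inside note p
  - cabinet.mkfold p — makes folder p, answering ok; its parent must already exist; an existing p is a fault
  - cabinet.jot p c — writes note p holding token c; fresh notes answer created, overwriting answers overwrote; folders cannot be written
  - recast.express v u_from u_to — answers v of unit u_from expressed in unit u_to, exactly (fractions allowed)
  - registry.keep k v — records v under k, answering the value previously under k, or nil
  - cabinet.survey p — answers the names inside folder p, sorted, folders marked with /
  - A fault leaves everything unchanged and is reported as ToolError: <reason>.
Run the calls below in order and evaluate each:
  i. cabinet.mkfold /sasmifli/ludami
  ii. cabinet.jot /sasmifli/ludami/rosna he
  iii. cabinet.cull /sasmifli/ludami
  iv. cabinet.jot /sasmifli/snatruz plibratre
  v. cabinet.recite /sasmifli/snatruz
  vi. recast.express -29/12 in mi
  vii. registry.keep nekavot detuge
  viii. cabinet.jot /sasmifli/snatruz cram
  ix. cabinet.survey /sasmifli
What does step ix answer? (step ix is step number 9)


$ cabinet.mkfold p=/sasmifli/ludami
[out] ok
$ cabinet.jot p=/sasmifli/ludami/rosna c=he
[out] created
$ cabinet.cull p=/sasmifli/ludami
[out] ToolError: not empty
$ cabinet.jot p=/sasmifli/snatruz c=plibratre
[out] created
$ cabinet.recite p=/sasmifli/snatruz
[out] plibratre
$ recast.express v=-29/12 u_from=in u_to=mi
[out] -29/760320
$ registry.keep k=nekavot v=detuge
[out] nil
$ cabinet.jot p=/sasmifli/snatruz c=cram
[out] overwrote
$ cabinet.survey p=/sasmifli
[out] [ludami/, snatruz]

Answer: [ludami/, snatruz]


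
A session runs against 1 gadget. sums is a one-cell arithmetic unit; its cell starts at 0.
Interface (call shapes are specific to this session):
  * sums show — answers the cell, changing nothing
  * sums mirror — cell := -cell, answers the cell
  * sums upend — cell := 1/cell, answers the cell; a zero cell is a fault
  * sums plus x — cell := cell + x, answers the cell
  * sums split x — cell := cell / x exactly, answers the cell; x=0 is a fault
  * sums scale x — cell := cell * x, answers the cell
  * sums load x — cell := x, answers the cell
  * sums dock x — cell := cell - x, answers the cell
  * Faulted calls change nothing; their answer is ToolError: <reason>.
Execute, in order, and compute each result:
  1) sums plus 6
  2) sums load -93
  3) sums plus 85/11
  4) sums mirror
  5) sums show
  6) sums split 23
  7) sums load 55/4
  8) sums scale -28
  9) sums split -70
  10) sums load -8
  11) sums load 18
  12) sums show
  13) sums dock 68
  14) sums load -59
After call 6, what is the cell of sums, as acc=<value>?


% sums plus(x: 6) -> 6
% sums load(x: -93) -> -93
% sums plus(x: 85/11) -> -938/11
% sums mirror() -> 938/11
% sums show() -> 938/11
% sums split(x: 23) -> 938/253
% sums load(x: 55/4) -> 55/4
% sums scale(x: -28) -> -385
% sums split(x: -70) -> 11/2
% sums load(x: -8) -> -8
% sums load(x: 18) -> 18
% sums show() -> 18
% sums dock(x: 68) -> -50
% sums load(x: -59) -> -59

Answer: acc=938/253
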